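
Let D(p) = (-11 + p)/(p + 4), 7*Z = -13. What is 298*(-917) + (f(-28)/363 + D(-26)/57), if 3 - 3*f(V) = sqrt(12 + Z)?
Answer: -3769430759/13794 - sqrt(497)/7623 ≈ -2.7327e+5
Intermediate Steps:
Z = -13/7 (Z = (1/7)*(-13) = -13/7 ≈ -1.8571)
D(p) = (-11 + p)/(4 + p)
f(V) = 1 - sqrt(497)/21 (f(V) = 1 - sqrt(12 - 13/7)/3 = 1 - sqrt(497)/21)
298*(-917) + (f(-28)/363 + D(-26)/57) = 298*(-917) + ((1 - sqrt(497)/21)/363 + ((-11 - 26)/(4 - 26))/57) = -273266 + ((1 - sqrt(497)/21)*(1/363) + (-37/(-22))*(1/57)) = -273266 + ((1/363 - sqrt(497)/7623) - 1/22*(-37)*(1/57)) = -273266 + ((1/363 - sqrt(497)/7623) + (37/22)*(1/57)) = -273266 + ((1/363 - sqrt(497)/7623) + 37/1254) = -273266 + (445/13794 - sqrt(497)/7623) = -3769430759/13794 - sqrt(497)/7623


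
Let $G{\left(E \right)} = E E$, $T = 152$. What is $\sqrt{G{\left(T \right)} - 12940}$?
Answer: $22 \sqrt{21} \approx 100.82$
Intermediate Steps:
$G{\left(E \right)} = E^{2}$
$\sqrt{G{\left(T \right)} - 12940} = \sqrt{152^{2} - 12940} = \sqrt{23104 - 12940} = \sqrt{10164} = 22 \sqrt{21}$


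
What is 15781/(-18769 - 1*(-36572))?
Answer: 15781/17803 ≈ 0.88642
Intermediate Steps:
15781/(-18769 - 1*(-36572)) = 15781/(-18769 + 36572) = 15781/17803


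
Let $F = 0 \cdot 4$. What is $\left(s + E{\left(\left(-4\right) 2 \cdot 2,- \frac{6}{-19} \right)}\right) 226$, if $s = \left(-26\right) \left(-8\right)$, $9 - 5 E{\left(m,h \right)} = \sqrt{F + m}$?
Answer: $\frac{237074}{5} - \frac{904 i}{5} \approx 47415.0 - 180.8 i$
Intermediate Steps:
$F = 0$
$E{\left(m,h \right)} = \frac{9}{5} - \frac{\sqrt{m}}{5}$ ($E{\left(m,h \right)} = \frac{9}{5} - \frac{\sqrt{0 + m}}{5} = \frac{9}{5} - \frac{\sqrt{m}}{5}$)
$s = 208$
$\left(s + E{\left(\left(-4\right) 2 \cdot 2,- \frac{6}{-19} \right)}\right) 226 = \left(208 + \left(\frac{9}{5} - \frac{\sqrt{\left(-4\right) 2 \cdot 2}}{5}\right)\right) 226 = \left(208 + \left(\frac{9}{5} - \frac{\sqrt{\left(-8\right) 2}}{5}\right)\right) 226 = \left(208 + \left(\frac{9}{5} - \frac{\sqrt{-16}}{5}\right)\right) 226 = \left(208 + \left(\frac{9}{5} - \frac{4 i}{5}\right)\right) 226 = \left(\frac{1049}{5} - \frac{4 i}{5}\right) 226 = \frac{237074}{5} - \frac{904 i}{5}$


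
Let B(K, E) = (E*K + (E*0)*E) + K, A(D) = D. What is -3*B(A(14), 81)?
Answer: -3444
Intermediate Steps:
B(K, E) = K + E*K (B(K, E) = (E*K + 0*E) + K = (E*K + 0) + K = E*K + K = K + E*K)
-3*B(A(14), 81) = -42*(1 + 81) = -42*82 = -3*1148 = -3444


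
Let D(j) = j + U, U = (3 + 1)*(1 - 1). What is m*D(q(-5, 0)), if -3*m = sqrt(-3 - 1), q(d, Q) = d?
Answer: 10*I/3 ≈ 3.3333*I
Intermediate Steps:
U = 0 (U = 4*0 = 0)
D(j) = j (D(j) = j + 0 = j)
m = -2*I/3 (m = -sqrt(-3 - 1)/3 = -2*I/3 ≈ -0.66667*I)
m*D(q(-5, 0)) = -2*I/3*(-5) = 10*I/3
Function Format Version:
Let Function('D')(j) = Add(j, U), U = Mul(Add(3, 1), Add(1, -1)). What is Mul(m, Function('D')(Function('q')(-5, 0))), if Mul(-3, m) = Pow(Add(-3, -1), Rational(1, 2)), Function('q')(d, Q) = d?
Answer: Mul(Rational(10, 3), I) ≈ Mul(3.3333, I)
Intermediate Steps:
U = 0 (U = Mul(4, 0) = 0)
Function('D')(j) = j (Function('D')(j) = Add(j, 0) = j)
m = Mul(Rational(-2, 3), I) (m = Mul(Rational(-1, 3), Pow(Add(-3, -1), Rational(1, 2))) = Mul(Rational(-1, 3), Pow(-4, Rational(1, 2))) = Mul(Rational(-1, 3), Mul(2, I)) = Mul(Rational(-2, 3), I) ≈ Mul(-0.66667, I))
Mul(m, Function('D')(Function('q')(-5, 0))) = Mul(Mul(Rational(-2, 3), I), -5) = Mul(Rational(10, 3), I)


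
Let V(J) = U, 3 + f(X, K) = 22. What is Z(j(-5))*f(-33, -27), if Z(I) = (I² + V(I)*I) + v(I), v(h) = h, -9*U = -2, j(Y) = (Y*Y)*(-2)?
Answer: 417050/9 ≈ 46339.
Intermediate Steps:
j(Y) = -2*Y² (j(Y) = Y²*(-2) = -2*Y²)
f(X, K) = 19 (f(X, K) = -3 + 22 = 19)
U = 2/9 (U = -⅑*(-2) = 2/9 ≈ 0.22222)
V(J) = 2/9
Z(I) = I² + 11*I/9 (Z(I) = (I² + 2*I/9) + I = I² + 11*I/9)
Z(j(-5))*f(-33, -27) = ((-2*(-5)²)*(11 + 9*(-2*(-5)²))/9)*19 = ((-2*25)*(11 + 9*(-2*25))/9)*19 = ((⅑)*(-50)*(11 + 9*(-50)))*19 = ((⅑)*(-50)*(11 - 450))*19 = ((⅑)*(-50)*(-439))*19 = (21950/9)*19 = 417050/9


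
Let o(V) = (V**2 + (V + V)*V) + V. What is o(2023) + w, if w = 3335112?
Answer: 15614722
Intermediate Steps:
o(V) = V + 3*V**2 (o(V) = (V**2 + (2*V)*V) + V = (V**2 + 2*V**2) + V = 3*V**2 + V = V + 3*V**2)
o(2023) + w = 2023*(1 + 3*2023) + 3335112 = 2023*(1 + 6069) + 3335112 = 2023*6070 + 3335112 = 12279610 + 3335112 = 15614722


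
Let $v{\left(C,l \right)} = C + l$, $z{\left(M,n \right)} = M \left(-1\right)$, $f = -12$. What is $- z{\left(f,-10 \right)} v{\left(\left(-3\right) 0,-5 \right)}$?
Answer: $60$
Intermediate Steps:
$z{\left(M,n \right)} = - M$
$- z{\left(f,-10 \right)} v{\left(\left(-3\right) 0,-5 \right)} = - \left(-1\right) \left(-12\right) \left(\left(-3\right) 0 - 5\right) = \left(-1\right) 12 \left(0 - 5\right) = \left(-12\right) \left(-5\right) = 60$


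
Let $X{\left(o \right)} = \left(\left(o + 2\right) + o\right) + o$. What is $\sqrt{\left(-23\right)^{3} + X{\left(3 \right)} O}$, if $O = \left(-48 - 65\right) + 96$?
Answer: $i \sqrt{12354} \approx 111.15 i$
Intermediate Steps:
$O = -17$ ($O = -113 + 96 = -17$)
$X{\left(o \right)} = 2 + 3 o$ ($X{\left(o \right)} = \left(\left(2 + o\right) + o\right) + o = \left(2 + 2 o\right) + o = 2 + 3 o$)
$\sqrt{\left(-23\right)^{3} + X{\left(3 \right)} O} = \sqrt{\left(-23\right)^{3} + \left(2 + 3 \cdot 3\right) \left(-17\right)} = \sqrt{-12167 + \left(2 + 9\right) \left(-17\right)} = \sqrt{-12167 + 11 \left(-17\right)} = \sqrt{-12167 - 187} = \sqrt{-12354} = i \sqrt{12354}$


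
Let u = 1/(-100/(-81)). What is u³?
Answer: 531441/1000000 ≈ 0.53144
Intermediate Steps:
u = 81/100 (u = 1/(-100*(-1/81)) = 1/(100/81) = 81/100 ≈ 0.81000)
u³ = (81/100)³ = 531441/1000000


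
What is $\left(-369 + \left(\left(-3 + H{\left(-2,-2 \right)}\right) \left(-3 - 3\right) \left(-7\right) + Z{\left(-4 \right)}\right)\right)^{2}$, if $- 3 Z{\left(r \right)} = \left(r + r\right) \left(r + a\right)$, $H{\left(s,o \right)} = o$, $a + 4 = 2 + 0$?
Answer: $354025$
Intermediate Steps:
$a = -2$ ($a = -4 + \left(2 + 0\right) = -4 + 2 = -2$)
$Z{\left(r \right)} = - \frac{2 r \left(-2 + r\right)}{3}$ ($Z{\left(r \right)} = - \frac{\left(r + r\right) \left(r - 2\right)}{3} = - \frac{2 r \left(-2 + r\right)}{3}$)
$\left(-369 + \left(\left(-3 + H{\left(-2,-2 \right)}\right) \left(-3 - 3\right) \left(-7\right) + Z{\left(-4 \right)}\right)\right)^{2} = \left(-369 + \left(\left(-3 - 2\right) \left(-3 - 3\right) \left(-7\right) + \frac{2}{3} \left(-4\right) \left(2 - -4\right)\right)\right)^{2} = \left(-369 + \left(\left(-5\right) \left(-6\right) \left(-7\right) + \frac{2}{3} \left(-4\right) \left(2 + 4\right)\right)\right)^{2} = \left(-369 + \left(30 \left(-7\right) + \frac{2}{3} \left(-4\right) 6\right)\right)^{2} = \left(-369 - 226\right)^{2} = \left(-595\right)^{2} = 354025$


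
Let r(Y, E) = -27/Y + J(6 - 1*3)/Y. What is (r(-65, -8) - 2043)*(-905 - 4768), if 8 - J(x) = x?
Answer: 753221229/65 ≈ 1.1588e+7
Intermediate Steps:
J(x) = 8 - x
r(Y, E) = -22/Y (r(Y, E) = -27/Y + (8 - (6 - 1*3))/Y = -27/Y + (8 - (6 - 3))/Y = -27/Y + (8 - 1*3)/Y = -27/Y + (8 - 3)/Y = -27/Y + 5/Y = -22/Y)
(r(-65, -8) - 2043)*(-905 - 4768) = (-22/(-65) - 2043)*(-905 - 4768) = (-22*(-1/65) - 2043)*(-5673) = (22/65 - 2043)*(-5673) = -132773/65*(-5673) = 753221229/65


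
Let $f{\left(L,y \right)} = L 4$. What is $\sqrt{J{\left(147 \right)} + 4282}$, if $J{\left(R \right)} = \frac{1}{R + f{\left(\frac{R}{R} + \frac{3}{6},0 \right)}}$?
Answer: $\frac{\sqrt{11137499}}{51} \approx 65.437$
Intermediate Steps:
$f{\left(L,y \right)} = 4 L$
$J{\left(R \right)} = \frac{1}{6 + R}$ ($J{\left(R \right)} = \frac{1}{R + 4 \left(\frac{R}{R} + \frac{3}{6}\right)} = \frac{1}{R + 4 \left(1 + 3 \cdot \frac{1}{6}\right)} = \frac{1}{R + 4 \left(1 + \frac{1}{2}\right)} = \frac{1}{R + 4 \cdot \frac{3}{2}} = \frac{1}{R + 6} = \frac{1}{6 + R}$)
$\sqrt{J{\left(147 \right)} + 4282} = \sqrt{\frac{1}{6 + 147} + 4282} = \sqrt{\frac{1}{153} + 4282} = \sqrt{\frac{655147}{153}} = \frac{\sqrt{11137499}}{51}$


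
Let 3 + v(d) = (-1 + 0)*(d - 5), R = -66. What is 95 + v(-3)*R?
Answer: -235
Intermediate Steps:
v(d) = 2 - d (v(d) = -3 + (-1 + 0)*(d - 5) = -3 - (-5 + d) = -3 + (5 - d) = 2 - d)
95 + v(-3)*R = 95 + (2 - 1*(-3))*(-66) = 95 + (2 + 3)*(-66) = 95 + 5*(-66) = 95 - 330 = -235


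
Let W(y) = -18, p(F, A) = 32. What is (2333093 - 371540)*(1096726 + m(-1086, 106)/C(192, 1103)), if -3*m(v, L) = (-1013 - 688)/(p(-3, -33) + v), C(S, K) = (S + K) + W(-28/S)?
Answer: 2895540837061817373/1345958 ≈ 2.1513e+12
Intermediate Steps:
C(S, K) = -18 + K + S (C(S, K) = (S + K) - 18 = (K + S) - 18 = -18 + K + S)
m(v, L) = 567/(32 + v) (m(v, L) = -(-1013 - 688)/(3*(32 + v)) = -(-567)/(32 + v) = 567/(32 + v))
(2333093 - 371540)*(1096726 + m(-1086, 106)/C(192, 1103)) = (2333093 - 371540)*(1096726 + (567/(32 - 1086))/(-18 + 1103 + 192)) = 1961553*(1096726 + (567/(-1054))/1277) = 1961553*(1096726 + (567*(-1/1054))*(1/1277)) = 1961553*(1096726 - 567/1054*1/1277) = 1961553*(1096726 - 567/1345958) = 1961553*(1476147132941/1345958) = 2895540837061817373/1345958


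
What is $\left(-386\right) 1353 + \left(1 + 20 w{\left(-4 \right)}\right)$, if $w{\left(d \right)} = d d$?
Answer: $-521937$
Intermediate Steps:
$w{\left(d \right)} = d^{2}$
$\left(-386\right) 1353 + \left(1 + 20 w{\left(-4 \right)}\right) = \left(-386\right) 1353 + \left(1 + 20 \left(-4\right)^{2}\right) = -522258 + \left(1 + 20 \cdot 16\right) = -522258 + \left(1 + 320\right) = -522258 + 321 = -521937$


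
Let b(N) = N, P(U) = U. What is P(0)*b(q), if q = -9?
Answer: 0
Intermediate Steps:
P(0)*b(q) = 0*(-9) = 0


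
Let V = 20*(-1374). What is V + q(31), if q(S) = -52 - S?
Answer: -27563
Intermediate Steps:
V = -27480
V + q(31) = -27480 + (-52 - 1*31) = -27480 + (-52 - 31) = -27480 - 83 = -27563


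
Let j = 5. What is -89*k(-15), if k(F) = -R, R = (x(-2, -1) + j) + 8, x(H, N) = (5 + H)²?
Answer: 1958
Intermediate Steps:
R = 22 (R = ((5 - 2)² + 5) + 8 = (3² + 5) + 8 = (9 + 5) + 8 = 14 + 8 = 22)
k(F) = -22 (k(F) = -1*22 = -22)
-89*k(-15) = -89*(-22) = 1958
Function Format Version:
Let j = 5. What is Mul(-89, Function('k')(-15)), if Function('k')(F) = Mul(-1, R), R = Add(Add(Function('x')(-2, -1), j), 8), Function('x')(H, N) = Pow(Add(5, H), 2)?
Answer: 1958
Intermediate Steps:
R = 22 (R = Add(Add(Pow(Add(5, -2), 2), 5), 8) = Add(Add(Pow(3, 2), 5), 8) = Add(Add(9, 5), 8) = Add(14, 8) = 22)
Function('k')(F) = -22 (Function('k')(F) = Mul(-1, 22) = -22)
Mul(-89, Function('k')(-15)) = Mul(-89, -22) = 1958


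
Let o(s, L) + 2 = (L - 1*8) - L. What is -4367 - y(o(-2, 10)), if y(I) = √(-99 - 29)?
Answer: -4367 - 8*I*√2 ≈ -4367.0 - 11.314*I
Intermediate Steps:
o(s, L) = -10 (o(s, L) = -2 + ((L - 1*8) - L) = -2 + ((L - 8) - L) = -2 + ((-8 + L) - L) = -2 - 8 = -10)
y(I) = 8*I*√2 (y(I) = √(-128) = 8*I*√2)
-4367 - y(o(-2, 10)) = -4367 - 8*I*√2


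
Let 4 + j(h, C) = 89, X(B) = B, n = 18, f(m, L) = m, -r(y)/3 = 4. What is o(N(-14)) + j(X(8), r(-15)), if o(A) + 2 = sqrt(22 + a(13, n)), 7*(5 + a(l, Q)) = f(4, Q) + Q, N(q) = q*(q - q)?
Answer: 83 + sqrt(987)/7 ≈ 87.488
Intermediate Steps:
r(y) = -12 (r(y) = -3*4 = -12)
N(q) = 0 (N(q) = q*0 = 0)
a(l, Q) = -31/7 + Q/7 (a(l, Q) = -5 + (4 + Q)/7 = -5 + (4/7 + Q/7) = -31/7 + Q/7)
j(h, C) = 85 (j(h, C) = -4 + 89 = 85)
o(A) = -2 + sqrt(987)/7 (o(A) = -2 + sqrt(22 + (-31/7 + (1/7)*18)) = -2 + sqrt(22 + (-31/7 + 18/7)) = -2 + sqrt(22 - 13/7) = -2 + sqrt(141/7) = -2 + sqrt(987)/7)
o(N(-14)) + j(X(8), r(-15)) = (-2 + sqrt(987)/7) + 85 = 83 + sqrt(987)/7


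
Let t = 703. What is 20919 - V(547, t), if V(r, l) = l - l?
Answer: 20919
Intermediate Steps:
V(r, l) = 0
20919 - V(547, t) = 20919 - 1*0 = 20919 + 0 = 20919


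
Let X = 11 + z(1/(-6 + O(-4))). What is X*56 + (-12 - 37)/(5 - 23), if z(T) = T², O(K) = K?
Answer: 278677/450 ≈ 619.28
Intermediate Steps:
X = 1101/100 (X = 11 + (1/(-6 - 4))² = 11 + (1/(-10))² = 11 + (-⅒)² = 11 + 1/100 = 1101/100 ≈ 11.010)
X*56 + (-12 - 37)/(5 - 23) = (1101/100)*56 + (-12 - 37)/(5 - 23) = 15414/25 - 49/(-18) = 15414/25 - 49*(-1/18) = 15414/25 + 49/18 = 278677/450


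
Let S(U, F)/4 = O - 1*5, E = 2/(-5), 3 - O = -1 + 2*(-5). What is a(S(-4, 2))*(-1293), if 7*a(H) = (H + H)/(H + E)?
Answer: -232740/623 ≈ -373.58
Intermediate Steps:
O = 14 (O = 3 - (-1 + 2*(-5)) = 3 - (-1 - 10) = 3 - 1*(-11) = 3 + 11 = 14)
E = -⅖ (E = 2*(-⅕) = -⅖ ≈ -0.40000)
S(U, F) = 36 (S(U, F) = 4*(14 - 1*5) = 4*(14 - 5) = 4*9 = 36)
a(H) = 2*H/(7*(-⅖ + H)) (a(H) = ((H + H)/(H - ⅖))/7 = ((2*H)/(-⅖ + H))/7 = (2*H/(-⅖ + H))/7 = 2*H/(7*(-⅖ + H)))
a(S(-4, 2))*(-1293) = ((10/7)*36/(-2 + 5*36))*(-1293) = ((10/7)*36/(-2 + 180))*(-1293) = ((10/7)*36/178)*(-1293) = ((10/7)*36*(1/178))*(-1293) = (180/623)*(-1293) = -232740/623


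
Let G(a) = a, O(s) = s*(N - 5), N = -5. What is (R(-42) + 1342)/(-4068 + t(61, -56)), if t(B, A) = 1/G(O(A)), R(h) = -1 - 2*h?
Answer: -798000/2278079 ≈ -0.35030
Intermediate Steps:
O(s) = -10*s (O(s) = s*(-5 - 5) = s*(-10) = -10*s)
t(B, A) = -1/(10*A) (t(B, A) = 1/(-10*A) = -1/(10*A))
(R(-42) + 1342)/(-4068 + t(61, -56)) = ((-1 - 2*(-42)) + 1342)/(-4068 - ⅒/(-56)) = ((-1 + 84) + 1342)/(-4068 - ⅒*(-1/56)) = (83 + 1342)/(-4068 + 1/560) = 1425/(-2278079/560) = 1425*(-560/2278079) = -798000/2278079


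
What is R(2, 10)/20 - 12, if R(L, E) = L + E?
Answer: -57/5 ≈ -11.400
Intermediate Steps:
R(L, E) = E + L
R(2, 10)/20 - 12 = (10 + 2)/20 - 12 = (1/20)*12 - 12 = ⅗ - 12 = -57/5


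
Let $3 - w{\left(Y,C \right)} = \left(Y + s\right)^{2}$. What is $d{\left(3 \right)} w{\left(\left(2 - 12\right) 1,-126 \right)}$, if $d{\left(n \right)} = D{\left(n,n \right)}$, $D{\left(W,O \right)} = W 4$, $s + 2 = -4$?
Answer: $-3036$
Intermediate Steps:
$s = -6$ ($s = -2 - 4 = -6$)
$D{\left(W,O \right)} = 4 W$
$d{\left(n \right)} = 4 n$
$w{\left(Y,C \right)} = 3 - \left(-6 + Y\right)^{2}$ ($w{\left(Y,C \right)} = 3 - \left(Y - 6\right)^{2} = 3 - \left(-6 + Y\right)^{2}$)
$d{\left(3 \right)} w{\left(\left(2 - 12\right) 1,-126 \right)} = 4 \cdot 3 \left(3 - \left(-6 + \left(2 - 12\right) 1\right)^{2}\right) = 12 \left(3 - \left(-6 - 10\right)^{2}\right) = 12 \left(3 - \left(-16\right)^{2}\right) = 12 \left(3 - 256\right) = 12 \left(-253\right) = -3036$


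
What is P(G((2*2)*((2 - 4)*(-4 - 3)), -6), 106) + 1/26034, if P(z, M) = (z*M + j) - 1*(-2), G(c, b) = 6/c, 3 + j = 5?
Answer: 1399331/91119 ≈ 15.357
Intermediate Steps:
j = 2 (j = -3 + 5 = 2)
P(z, M) = 4 + M*z (P(z, M) = (z*M + 2) - 1*(-2) = (M*z + 2) + 2 = (2 + M*z) + 2 = 4 + M*z)
P(G((2*2)*((2 - 4)*(-4 - 3)), -6), 106) + 1/26034 = (4 + 106*(6/(((2*2)*((2 - 4)*(-4 - 3)))))) + 1/26034 = (4 + 106*(6/((4*(-2*(-7)))))) + 1/26034 = (4 + 106*(6/((4*14)))) + 1/26034 = (4 + 106*(6/56)) + 1/26034 = (4 + 106*(6*(1/56))) + 1/26034 = (4 + 106*(3/28)) + 1/26034 = (4 + 159/14) + 1/26034 = 215/14 + 1/26034 = 1399331/91119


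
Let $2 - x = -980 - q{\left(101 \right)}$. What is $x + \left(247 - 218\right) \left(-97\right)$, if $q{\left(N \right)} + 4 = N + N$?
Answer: $-1633$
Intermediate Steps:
$q{\left(N \right)} = -4 + 2 N$ ($q{\left(N \right)} = -4 + \left(N + N\right) = -4 + 2 N$)
$x = 1180$ ($x = 2 - \left(-980 - \left(-4 + 2 \cdot 101\right)\right) = 2 - \left(-980 - \left(-4 + 202\right)\right) = 2 - \left(-980 - 198\right) = 2 - -1178 = 2 + 1178 = 1180$)
$x + \left(247 - 218\right) \left(-97\right) = 1180 + \left(247 - 218\right) \left(-97\right) = 1180 + 29 \left(-97\right) = 1180 - 2813 = -1633$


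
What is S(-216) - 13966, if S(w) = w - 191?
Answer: -14373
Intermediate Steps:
S(w) = -191 + w
S(-216) - 13966 = (-191 - 216) - 13966 = -407 - 13966 = -14373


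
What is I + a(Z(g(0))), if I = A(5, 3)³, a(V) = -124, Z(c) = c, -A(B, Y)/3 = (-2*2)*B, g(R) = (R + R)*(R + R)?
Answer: 215876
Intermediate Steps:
g(R) = 4*R² (g(R) = (2*R)*(2*R) = 4*R²)
A(B, Y) = 12*B (A(B, Y) = -3*(-2*2)*B = -(-12)*B = 12*B)
I = 216000 (I = (12*5)³ = 60³ = 216000)
I + a(Z(g(0))) = 216000 - 124 = 215876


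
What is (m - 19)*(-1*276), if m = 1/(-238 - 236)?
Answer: 414322/79 ≈ 5244.6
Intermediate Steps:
m = -1/474 (m = 1/(-474) = -1/474 ≈ -0.0021097)
(m - 19)*(-1*276) = (-1/474 - 19)*(-1*276) = -9007/474*(-276) = 414322/79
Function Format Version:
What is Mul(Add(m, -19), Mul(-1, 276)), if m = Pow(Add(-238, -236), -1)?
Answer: Rational(414322, 79) ≈ 5244.6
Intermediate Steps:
m = Rational(-1, 474) (m = Pow(-474, -1) = Rational(-1, 474) ≈ -0.0021097)
Mul(Add(m, -19), Mul(-1, 276)) = Mul(Add(Rational(-1, 474), -19), Mul(-1, 276)) = Mul(Rational(-9007, 474), -276) = Rational(414322, 79)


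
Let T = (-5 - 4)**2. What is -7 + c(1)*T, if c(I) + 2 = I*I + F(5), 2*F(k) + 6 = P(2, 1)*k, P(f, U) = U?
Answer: -257/2 ≈ -128.50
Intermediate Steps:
T = 81 (T = (-9)**2 = 81)
F(k) = -3 + k/2 (F(k) = -3 + (1*k)/2 = -3 + k/2)
c(I) = -5/2 + I**2 (c(I) = -2 + (I*I + (-3 + (1/2)*5)) = -2 + (I**2 + (-3 + 5/2)) = -2 + (I**2 - 1/2) = -2 + (-1/2 + I**2) = -5/2 + I**2)
-7 + c(1)*T = -7 + (-5/2 + 1**2)*81 = -7 + (-5/2 + 1)*81 = -7 - 3/2*81 = -7 - 243/2 = -257/2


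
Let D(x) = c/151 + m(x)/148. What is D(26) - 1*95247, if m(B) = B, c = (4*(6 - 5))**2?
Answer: -1064286831/11174 ≈ -95247.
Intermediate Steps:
c = 16 (c = (4*1)**2 = 4**2 = 16)
D(x) = 16/151 + x/148
D(26) - 1*95247 = (16/151 + (1/148)*26) - 1*95247 = (16/151 + 13/74) - 95247 = 3147/11174 - 95247 = -1064286831/11174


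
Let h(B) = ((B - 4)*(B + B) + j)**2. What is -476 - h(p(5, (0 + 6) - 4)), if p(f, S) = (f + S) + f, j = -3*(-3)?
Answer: -40877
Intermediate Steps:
j = 9
p(f, S) = S + 2*f (p(f, S) = (S + f) + f = S + 2*f)
h(B) = (9 + 2*B*(-4 + B))**2 (h(B) = ((B - 4)*(B + B) + 9)**2 = ((-4 + B)*(2*B) + 9)**2 = (2*B*(-4 + B) + 9)**2 = (9 + 2*B*(-4 + B))**2)
-476 - h(p(5, (0 + 6) - 4)) = -476 - (9 - 8*(((0 + 6) - 4) + 2*5) + 2*(((0 + 6) - 4) + 2*5)**2)**2 = -476 - (9 - 8*((6 - 4) + 10) + 2*((6 - 4) + 10)**2)**2 = -476 - (9 - 8*(2 + 10) + 2*(2 + 10)**2)**2 = -476 - (9 - 8*12 + 2*12**2)**2 = -476 - (9 - 96 + 2*144)**2 = -476 - (9 - 96 + 288)**2 = -476 - 1*201**2 = -476 - 1*40401 = -476 - 40401 = -40877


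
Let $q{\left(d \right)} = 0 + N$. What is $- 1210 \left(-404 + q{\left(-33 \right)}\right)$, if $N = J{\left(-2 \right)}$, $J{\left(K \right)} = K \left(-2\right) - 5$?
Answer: $490050$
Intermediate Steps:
$J{\left(K \right)} = -5 - 2 K$ ($J{\left(K \right)} = - 2 K - 5 = -5 - 2 K$)
$N = -1$ ($N = -5 - -4 = -5 + 4 = -1$)
$q{\left(d \right)} = -1$ ($q{\left(d \right)} = 0 - 1 = -1$)
$- 1210 \left(-404 + q{\left(-33 \right)}\right) = - 1210 \left(-404 - 1\right) = \left(-1210\right) \left(-405\right) = 490050$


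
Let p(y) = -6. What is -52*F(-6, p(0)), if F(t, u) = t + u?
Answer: 624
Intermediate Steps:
-52*F(-6, p(0)) = -52*(-6 - 6) = -52*(-12) = 624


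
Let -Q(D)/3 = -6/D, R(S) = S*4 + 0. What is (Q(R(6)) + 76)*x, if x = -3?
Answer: -921/4 ≈ -230.25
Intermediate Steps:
R(S) = 4*S (R(S) = 4*S + 0 = 4*S)
Q(D) = 18/D (Q(D) = -(-18)/D = 18/D)
(Q(R(6)) + 76)*x = (18/((4*6)) + 76)*(-3) = (18/24 + 76)*(-3) = (18*(1/24) + 76)*(-3) = (3/4 + 76)*(-3) = (307/4)*(-3) = -921/4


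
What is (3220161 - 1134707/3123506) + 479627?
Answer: 11556308882021/3123506 ≈ 3.6998e+6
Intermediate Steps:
(3220161 - 1134707/3123506) + 479627 = 10058191069759/3123506 + 479627 = 11556308882021/3123506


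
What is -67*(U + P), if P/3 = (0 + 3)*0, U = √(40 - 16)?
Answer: -134*√6 ≈ -328.23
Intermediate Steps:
U = 2*√6 (U = √24 = 2*√6 ≈ 4.8990)
P = 0 (P = 3*((0 + 3)*0) = 3*(3*0) = 3*0 = 0)
-67*(U + P) = -67*(2*√6 + 0) = -134*√6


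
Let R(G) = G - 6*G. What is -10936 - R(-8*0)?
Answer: -10936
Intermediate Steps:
R(G) = -5*G
-10936 - R(-8*0) = -10936 - (-5)*(-8*0) = -10936 - (-5)*0 = -10936 - 1*0 = -10936 + 0 = -10936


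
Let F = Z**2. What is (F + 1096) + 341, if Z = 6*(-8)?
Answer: 3741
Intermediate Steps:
Z = -48
F = 2304 (F = (-48)**2 = 2304)
(F + 1096) + 341 = (2304 + 1096) + 341 = 3400 + 341 = 3741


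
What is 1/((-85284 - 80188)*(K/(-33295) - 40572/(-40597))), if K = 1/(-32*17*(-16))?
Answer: -367656175280/60799338572373073 ≈ -6.0470e-6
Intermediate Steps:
K = 1/8704 (K = 1/(-544*(-16)) = 1/8704 ≈ 0.00011489)
1/((-85284 - 80188)*(K/(-33295) - 40572/(-40597))) = 1/((-85284 - 80188)*((1/8704)/(-33295) - 40572/(-40597))) = 1/((-165472)*((1/8704)*(-1/33295) - 40572*(-1/40597))) = -1/(165472*(-1/289799680 + 40572/40597)) = -1/(165472*11757752576363/11764997608960) = -1/165472*11764997608960/11757752576363 = -367656175280/60799338572373073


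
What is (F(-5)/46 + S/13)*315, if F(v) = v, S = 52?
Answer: 56385/46 ≈ 1225.8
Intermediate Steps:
(F(-5)/46 + S/13)*315 = (-5/46 + 52/13)*315 = (-5*1/46 + 52*(1/13))*315 = (-5/46 + 4)*315 = (179/46)*315 = 56385/46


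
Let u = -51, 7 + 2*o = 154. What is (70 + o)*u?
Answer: -14637/2 ≈ -7318.5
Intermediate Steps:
o = 147/2 (o = -7/2 + (½)*154 = -7/2 + 77 = 147/2 ≈ 73.500)
(70 + o)*u = (70 + 147/2)*(-51) = (287/2)*(-51) = -14637/2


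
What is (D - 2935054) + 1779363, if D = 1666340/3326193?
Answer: -295696126771/255861 ≈ -1.1557e+6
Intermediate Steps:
D = 128180/255861 (D = 1666340*(1/3326193) = 128180/255861 ≈ 0.50097)
(D - 2935054) + 1779363 = (128180/255861 - 2935054) + 1779363 = -750965723314/255861 + 1779363 = -295696126771/255861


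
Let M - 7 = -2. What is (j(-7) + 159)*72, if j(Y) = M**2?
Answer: 13248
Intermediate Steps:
M = 5 (M = 7 - 2 = 5)
j(Y) = 25 (j(Y) = 5**2 = 25)
(j(-7) + 159)*72 = (25 + 159)*72 = 184*72 = 13248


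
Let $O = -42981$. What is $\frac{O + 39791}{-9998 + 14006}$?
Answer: $- \frac{1595}{2004} \approx -0.79591$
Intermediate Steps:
$\frac{O + 39791}{-9998 + 14006} = \frac{-42981 + 39791}{-9998 + 14006} = - \frac{3190}{4008} = \left(-3190\right) \frac{1}{4008} = - \frac{1595}{2004}$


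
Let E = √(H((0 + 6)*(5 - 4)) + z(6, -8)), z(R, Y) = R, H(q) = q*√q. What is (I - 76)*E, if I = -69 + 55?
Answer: -90*√(6 + 6*√6) ≈ -409.44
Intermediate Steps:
I = -14
H(q) = q^(3/2)
E = √(6 + 6*√6) (E = √(((0 + 6)*(5 - 4))^(3/2) + 6) = √((6*1)^(3/2) + 6) = √(6^(3/2) + 6) = √(6*√6 + 6) = √(6 + 6*√6) ≈ 4.5494)
(I - 76)*E = (-14 - 76)*√(6 + 6*√6) = -90*√(6 + 6*√6)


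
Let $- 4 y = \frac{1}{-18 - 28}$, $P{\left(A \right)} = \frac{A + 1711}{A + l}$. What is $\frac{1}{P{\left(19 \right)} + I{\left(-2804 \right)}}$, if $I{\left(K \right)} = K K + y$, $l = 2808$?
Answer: $\frac{520168}{4089777527035} \approx 1.2719 \cdot 10^{-7}$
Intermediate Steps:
$P{\left(A \right)} = \frac{1711 + A}{2808 + A}$ ($P{\left(A \right)} = \frac{A + 1711}{A + 2808} = \frac{1711 + A}{2808 + A}$)
$y = \frac{1}{184}$ ($y = - \frac{1}{4 \left(-18 - 28\right)} = - \frac{1}{4 \left(-46\right)} = \left(- \frac{1}{4}\right) \left(- \frac{1}{46}\right) = \frac{1}{184} \approx 0.0054348$)
$I{\left(K \right)} = \frac{1}{184} + K^{2}$ ($I{\left(K \right)} = K K + \frac{1}{184} = K^{2} + \frac{1}{184} = \frac{1}{184} + K^{2}$)
$\frac{1}{P{\left(19 \right)} + I{\left(-2804 \right)}} = \frac{1}{\frac{1711 + 19}{2808 + 19} + \left(\frac{1}{184} + \left(-2804\right)^{2}\right)} = \frac{1}{\frac{1}{2827} \cdot 1730 + \left(\frac{1}{184} + 7862416\right)} = \frac{1}{\frac{1}{2827} \cdot 1730 + \frac{1446684545}{184}} = \frac{1}{\frac{1730}{2827} + \frac{1446684545}{184}} = \frac{1}{\frac{4089777527035}{520168}} = \frac{520168}{4089777527035}$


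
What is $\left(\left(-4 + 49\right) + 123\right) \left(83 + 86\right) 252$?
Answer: $7154784$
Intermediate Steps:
$\left(\left(-4 + 49\right) + 123\right) \left(83 + 86\right) 252 = \left(45 + 123\right) 169 \cdot 252 = 168 \cdot 169 \cdot 252 = 28392 \cdot 252 = 7154784$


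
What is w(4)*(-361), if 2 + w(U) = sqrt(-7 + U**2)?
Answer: -361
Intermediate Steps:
w(U) = -2 + sqrt(-7 + U**2)
w(4)*(-361) = (-2 + sqrt(-7 + 4**2))*(-361) = (-2 + sqrt(-7 + 16))*(-361) = (-2 + sqrt(9))*(-361) = (-2 + 3)*(-361) = 1*(-361) = -361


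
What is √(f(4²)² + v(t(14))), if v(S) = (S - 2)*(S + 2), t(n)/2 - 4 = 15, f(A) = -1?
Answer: √1441 ≈ 37.961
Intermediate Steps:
t(n) = 38 (t(n) = 8 + 2*15 = 8 + 30 = 38)
v(S) = (-2 + S)*(2 + S)
√(f(4²)² + v(t(14))) = √((-1)² + (-4 + 38²)) = √(1 + (-4 + 1444)) = √(1 + 1440) = √1441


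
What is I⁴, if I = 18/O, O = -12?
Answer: 81/16 ≈ 5.0625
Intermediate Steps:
I = -3/2 (I = 18/(-12) = 18*(-1/12) = -3/2 ≈ -1.5000)
I⁴ = (-3/2)⁴ = 81/16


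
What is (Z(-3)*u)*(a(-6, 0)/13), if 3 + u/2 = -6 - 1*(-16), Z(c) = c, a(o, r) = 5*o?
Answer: 1260/13 ≈ 96.923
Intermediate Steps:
u = 14 (u = -6 + 2*(-6 - 1*(-16)) = -6 + 2*(-6 + 16) = -6 + 2*10 = -6 + 20 = 14)
(Z(-3)*u)*(a(-6, 0)/13) = (-3*14)*((5*(-6))/13) = -(-1260)/13 = -42*(-30/13) = 1260/13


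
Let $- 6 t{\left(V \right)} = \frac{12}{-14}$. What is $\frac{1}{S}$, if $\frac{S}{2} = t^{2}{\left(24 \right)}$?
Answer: $\frac{49}{2} \approx 24.5$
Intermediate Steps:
$t{\left(V \right)} = \frac{1}{7}$ ($t{\left(V \right)} = - \frac{12 \frac{1}{-14}}{6} = - \frac{12 \left(- \frac{1}{14}\right)}{6} = \left(- \frac{1}{6}\right) \left(- \frac{6}{7}\right) = \frac{1}{7}$)
$S = \frac{2}{49} \approx 0.040816$
$\frac{1}{S} = \frac{1}{\frac{2}{49}} = \frac{49}{2}$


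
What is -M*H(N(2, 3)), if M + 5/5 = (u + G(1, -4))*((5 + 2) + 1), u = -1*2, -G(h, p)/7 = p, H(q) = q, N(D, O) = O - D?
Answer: -207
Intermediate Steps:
G(h, p) = -7*p
u = -2
M = 207 (M = -1 + (-2 - 7*(-4))*((5 + 2) + 1) = -1 + (-2 + 28)*(7 + 1) = -1 + 26*8 = -1 + 208 = 207)
-M*H(N(2, 3)) = -207*(3 - 1*2) = -207*(3 - 2) = -207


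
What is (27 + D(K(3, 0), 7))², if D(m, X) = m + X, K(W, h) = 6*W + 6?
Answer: 3364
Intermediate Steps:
K(W, h) = 6 + 6*W
D(m, X) = X + m
(27 + D(K(3, 0), 7))² = (27 + (7 + (6 + 6*3)))² = (27 + (7 + (6 + 18)))² = (27 + (7 + 24))² = (27 + 31)² = 58² = 3364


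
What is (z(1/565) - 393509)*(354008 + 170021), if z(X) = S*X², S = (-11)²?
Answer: -65827427971097716/319225 ≈ -2.0621e+11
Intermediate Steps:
S = 121
z(X) = 121*X²
(z(1/565) - 393509)*(354008 + 170021) = (121*(1/565)² - 393509)*(354008 + 170021) = (121*(1/565)² - 393509)*524029 = (121*(1/319225) - 393509)*524029 = (121/319225 - 393509)*524029 = -125617910404/319225*524029 = -65827427971097716/319225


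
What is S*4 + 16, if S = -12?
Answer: -32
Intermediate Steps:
S*4 + 16 = -12*4 + 16 = -48 + 16 = -32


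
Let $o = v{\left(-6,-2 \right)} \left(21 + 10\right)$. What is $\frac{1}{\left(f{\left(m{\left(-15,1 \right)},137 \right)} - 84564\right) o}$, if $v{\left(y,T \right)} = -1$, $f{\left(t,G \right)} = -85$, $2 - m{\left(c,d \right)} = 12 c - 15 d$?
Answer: $\frac{1}{2624119} \approx 3.8108 \cdot 10^{-7}$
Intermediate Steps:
$m{\left(c,d \right)} = 2 - 12 c + 15 d$ ($m{\left(c,d \right)} = 2 - \left(12 c - 15 d\right) = 2 - \left(- 15 d + 12 c\right) = 2 - 12 c + 15 d$)
$o = -31$ ($o = - (21 + 10) = \left(-1\right) 31 = -31$)
$\frac{1}{\left(f{\left(m{\left(-15,1 \right)},137 \right)} - 84564\right) o} = \frac{1}{\left(-85 - 84564\right) \left(-31\right)} = \frac{1}{-84649} \left(- \frac{1}{31}\right) = \left(- \frac{1}{84649}\right) \left(- \frac{1}{31}\right) = \frac{1}{2624119}$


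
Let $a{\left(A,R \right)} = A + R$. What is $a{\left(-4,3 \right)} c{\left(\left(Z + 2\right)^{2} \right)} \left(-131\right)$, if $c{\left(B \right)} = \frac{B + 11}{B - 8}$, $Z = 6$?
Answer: $\frac{9825}{56} \approx 175.45$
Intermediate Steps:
$c{\left(B \right)} = \frac{11 + B}{-8 + B}$
$a{\left(-4,3 \right)} c{\left(\left(Z + 2\right)^{2} \right)} \left(-131\right) = \left(-4 + 3\right) \frac{11 + \left(6 + 2\right)^{2}}{-8 + \left(6 + 2\right)^{2}} \left(-131\right) = - \frac{11 + 8^{2}}{-8 + 8^{2}} \left(-131\right) = - \frac{11 + 64}{-8 + 64} \left(-131\right) = - \frac{75}{56} \left(-131\right) = \left(-1\right) \frac{75}{56} \left(-131\right) = \left(- \frac{75}{56}\right) \left(-131\right) = \frac{9825}{56}$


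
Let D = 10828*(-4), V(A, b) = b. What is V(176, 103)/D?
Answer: -103/43312 ≈ -0.0023781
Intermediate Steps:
D = -43312
V(176, 103)/D = 103/(-43312) = 103*(-1/43312) = -103/43312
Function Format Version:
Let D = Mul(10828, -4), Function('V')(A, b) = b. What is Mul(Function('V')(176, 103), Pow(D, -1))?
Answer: Rational(-103, 43312) ≈ -0.0023781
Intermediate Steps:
D = -43312
Mul(Function('V')(176, 103), Pow(D, -1)) = Mul(103, Pow(-43312, -1)) = Mul(103, Rational(-1, 43312)) = Rational(-103, 43312)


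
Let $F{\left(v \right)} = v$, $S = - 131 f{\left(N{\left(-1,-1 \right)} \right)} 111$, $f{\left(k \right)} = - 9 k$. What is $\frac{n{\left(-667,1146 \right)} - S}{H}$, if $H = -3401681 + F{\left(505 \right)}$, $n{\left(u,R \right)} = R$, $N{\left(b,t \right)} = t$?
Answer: $- \frac{132015}{3401176} \approx -0.038815$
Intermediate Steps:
$S = -130869$ ($S = - 131 \left(\left(-9\right) \left(-1\right)\right) 111 = \left(-131\right) 9 \cdot 111 = \left(-1179\right) 111 = -130869$)
$H = -3401176$ ($H = -3401681 + 505 = -3401176$)
$\frac{n{\left(-667,1146 \right)} - S}{H} = \frac{1146 - -130869}{-3401176} = \left(1146 + 130869\right) \left(- \frac{1}{3401176}\right) = 132015 \left(- \frac{1}{3401176}\right) = - \frac{132015}{3401176}$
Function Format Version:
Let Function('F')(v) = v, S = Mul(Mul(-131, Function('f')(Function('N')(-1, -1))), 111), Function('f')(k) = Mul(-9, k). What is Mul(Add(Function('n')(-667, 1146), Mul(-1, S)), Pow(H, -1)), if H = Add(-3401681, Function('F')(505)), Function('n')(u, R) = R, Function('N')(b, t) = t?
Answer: Rational(-132015, 3401176) ≈ -0.038815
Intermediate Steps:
S = -130869 (S = Mul(Mul(-131, Mul(-9, -1)), 111) = Mul(Mul(-131, 9), 111) = Mul(-1179, 111) = -130869)
H = -3401176 (H = Add(-3401681, 505) = -3401176)
Mul(Add(Function('n')(-667, 1146), Mul(-1, S)), Pow(H, -1)) = Mul(Add(1146, Mul(-1, -130869)), Pow(-3401176, -1)) = Mul(Add(1146, 130869), Rational(-1, 3401176)) = Mul(132015, Rational(-1, 3401176)) = Rational(-132015, 3401176)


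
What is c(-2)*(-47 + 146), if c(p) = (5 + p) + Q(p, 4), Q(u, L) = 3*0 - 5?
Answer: -198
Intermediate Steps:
Q(u, L) = -5 (Q(u, L) = 0 - 5 = -5)
c(p) = p (c(p) = (5 + p) - 5 = p)
c(-2)*(-47 + 146) = -2*(-47 + 146) = -2*99 = -198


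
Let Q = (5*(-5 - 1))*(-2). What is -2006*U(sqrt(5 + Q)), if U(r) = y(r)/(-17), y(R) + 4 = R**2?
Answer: 7198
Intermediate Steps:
y(R) = -4 + R**2
Q = 60 (Q = (5*(-6))*(-2) = -30*(-2) = 60)
U(r) = 4/17 - r**2/17 (U(r) = (-4 + r**2)/(-17) = (-4 + r**2)*(-1/17) = 4/17 - r**2/17)
-2006*U(sqrt(5 + Q)) = -2006*(4/17 - (sqrt(5 + 60))**2/17) = -2006*(4/17 - (sqrt(65))**2/17) = -2006*(4/17 - 1/17*65) = -2006*(4/17 - 65/17) = -2006*(-61/17) = 7198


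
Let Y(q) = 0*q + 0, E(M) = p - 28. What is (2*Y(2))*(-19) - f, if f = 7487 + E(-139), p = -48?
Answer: -7411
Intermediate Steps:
E(M) = -76 (E(M) = -48 - 28 = -76)
Y(q) = 0 (Y(q) = 0 + 0 = 0)
f = 7411 (f = 7487 - 76 = 7411)
(2*Y(2))*(-19) - f = (2*0)*(-19) - 1*7411 = 0*(-19) - 7411 = 0 - 7411 = -7411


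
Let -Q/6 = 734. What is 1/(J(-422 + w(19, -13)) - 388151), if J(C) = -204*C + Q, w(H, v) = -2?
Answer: -1/306059 ≈ -3.2673e-6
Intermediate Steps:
Q = -4404 (Q = -6*734 = -4404)
J(C) = -4404 - 204*C (J(C) = -204*C - 4404 = -4404 - 204*C)
1/(J(-422 + w(19, -13)) - 388151) = 1/((-4404 - 204*(-422 - 2)) - 388151) = 1/((-4404 - 204*(-424)) - 388151) = 1/((-4404 + 86496) - 388151) = 1/(82092 - 388151) = 1/(-306059) = -1/306059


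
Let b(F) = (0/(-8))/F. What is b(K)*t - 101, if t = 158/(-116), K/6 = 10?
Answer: -101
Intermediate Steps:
K = 60 (K = 6*10 = 60)
t = -79/58 (t = 158*(-1/116) = -79/58 ≈ -1.3621)
b(F) = 0 (b(F) = (0*(-1/8))/F = 0/F = 0)
b(K)*t - 101 = 0*(-79/58) - 101 = 0 - 101 = -101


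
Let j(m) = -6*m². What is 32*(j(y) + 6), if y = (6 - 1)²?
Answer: -119808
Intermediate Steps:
y = 25 (y = 5² = 25)
32*(j(y) + 6) = 32*(-6*25² + 6) = 32*(-6*625 + 6) = 32*(-3750 + 6) = 32*(-3744) = -119808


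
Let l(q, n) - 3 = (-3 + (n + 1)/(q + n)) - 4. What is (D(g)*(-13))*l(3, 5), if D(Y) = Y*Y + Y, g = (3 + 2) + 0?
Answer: 2535/2 ≈ 1267.5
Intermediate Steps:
g = 5 (g = 5 + 0 = 5)
D(Y) = Y + Y² (D(Y) = Y² + Y = Y + Y²)
l(q, n) = -4 + (1 + n)/(n + q) (l(q, n) = 3 + ((-3 + (n + 1)/(q + n)) - 4) = 3 + ((-3 + (1 + n)/(n + q)) - 4) = 3 + (-7 + (1 + n)/(n + q)) = -4 + (1 + n)/(n + q))
(D(g)*(-13))*l(3, 5) = ((5*(1 + 5))*(-13))*((1 - 4*3 - 3*5)/(5 + 3)) = ((5*6)*(-13))*((1 - 12 - 15)/8) = (30*(-13))*((⅛)*(-26)) = -390*(-13/4) = 2535/2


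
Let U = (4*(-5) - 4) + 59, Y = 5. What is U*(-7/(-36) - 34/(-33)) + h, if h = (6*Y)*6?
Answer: 88255/396 ≈ 222.87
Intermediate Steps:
U = 35 (U = (-20 - 4) + 59 = -24 + 59 = 35)
h = 180 (h = (6*5)*6 = 30*6 = 180)
U*(-7/(-36) - 34/(-33)) + h = 35*(-7/(-36) - 34/(-33)) + 180 = 35*(-7*(-1/36) - 34*(-1/33)) + 180 = 35*(7/36 + 34/33) + 180 = 35*(485/396) + 180 = 16975/396 + 180 = 88255/396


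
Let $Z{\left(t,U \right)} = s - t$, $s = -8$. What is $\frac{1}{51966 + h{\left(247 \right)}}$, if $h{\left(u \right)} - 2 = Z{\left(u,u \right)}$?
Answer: $\frac{1}{51713} \approx 1.9337 \cdot 10^{-5}$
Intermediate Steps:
$Z{\left(t,U \right)} = -8 - t$
$h{\left(u \right)} = -6 - u$ ($h{\left(u \right)} = 2 - \left(8 + u\right) = -6 - u$)
$\frac{1}{51966 + h{\left(247 \right)}} = \frac{1}{51966 - 253} = \frac{1}{51713}$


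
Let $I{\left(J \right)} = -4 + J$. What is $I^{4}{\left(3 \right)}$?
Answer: $1$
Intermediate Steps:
$I^{4}{\left(3 \right)} = \left(-4 + 3\right)^{4} = \left(-1\right)^{4} = 1$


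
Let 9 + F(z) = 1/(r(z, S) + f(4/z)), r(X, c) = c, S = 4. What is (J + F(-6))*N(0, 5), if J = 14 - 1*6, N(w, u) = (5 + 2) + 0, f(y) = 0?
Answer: -21/4 ≈ -5.2500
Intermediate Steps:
N(w, u) = 7 (N(w, u) = 7 + 0 = 7)
F(z) = -35/4 (F(z) = -9 + 1/(4 + 0) = -9 + 1/4 = -35/4)
J = 8 (J = 14 - 6 = 8)
(J + F(-6))*N(0, 5) = (8 - 35/4)*7 = -3/4*7 = -21/4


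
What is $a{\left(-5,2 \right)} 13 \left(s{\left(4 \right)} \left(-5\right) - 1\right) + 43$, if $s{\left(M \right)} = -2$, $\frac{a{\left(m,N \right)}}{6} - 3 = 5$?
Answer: $5659$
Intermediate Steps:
$a{\left(m,N \right)} = 48$ ($a{\left(m,N \right)} = 18 + 6 \cdot 5 = 18 + 30 = 48$)
$a{\left(-5,2 \right)} 13 \left(s{\left(4 \right)} \left(-5\right) - 1\right) + 43 = 48 \cdot 13 \left(\left(-2\right) \left(-5\right) - 1\right) + 43 = 624 \left(10 - 1\right) + 43 = 624 \cdot 9 + 43 = 5616 + 43 = 5659$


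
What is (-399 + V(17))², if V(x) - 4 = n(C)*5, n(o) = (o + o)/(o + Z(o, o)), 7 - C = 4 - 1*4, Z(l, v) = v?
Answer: 152100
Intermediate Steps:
C = 7 (C = 7 - (4 - 1*4) = 7 - (4 - 4) = 7 - 1*0 = 7 + 0 = 7)
n(o) = 1 (n(o) = (o + o)/(o + o) = (2*o)/((2*o)) = (2*o)*(1/(2*o)) = 1)
V(x) = 9 (V(x) = 4 + 1*5 = 4 + 5 = 9)
(-399 + V(17))² = (-399 + 9)² = (-390)² = 152100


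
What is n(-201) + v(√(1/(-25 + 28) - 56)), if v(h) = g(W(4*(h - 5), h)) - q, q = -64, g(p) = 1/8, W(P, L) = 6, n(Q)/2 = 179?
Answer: 3377/8 ≈ 422.13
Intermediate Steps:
n(Q) = 358 (n(Q) = 2*179 = 358)
g(p) = ⅛
v(h) = 513/8 (v(h) = ⅛ - 1*(-64) = ⅛ + 64 = 513/8)
n(-201) + v(√(1/(-25 + 28) - 56)) = 358 + 513/8 = 3377/8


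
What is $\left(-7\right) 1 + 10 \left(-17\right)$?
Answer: $-177$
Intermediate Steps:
$\left(-7\right) 1 + 10 \left(-17\right) = -7 - 170 = -177$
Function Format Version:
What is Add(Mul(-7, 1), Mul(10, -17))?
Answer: -177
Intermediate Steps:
Add(Mul(-7, 1), Mul(10, -17)) = Add(-7, -170) = -177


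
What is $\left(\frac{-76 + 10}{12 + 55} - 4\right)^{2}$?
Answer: $\frac{111556}{4489} \approx 24.851$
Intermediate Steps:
$\left(\frac{-76 + 10}{12 + 55} - 4\right)^{2} = \left(- \frac{66}{67} - 4\right)^{2} = \left(- \frac{334}{67}\right)^{2} = \frac{111556}{4489}$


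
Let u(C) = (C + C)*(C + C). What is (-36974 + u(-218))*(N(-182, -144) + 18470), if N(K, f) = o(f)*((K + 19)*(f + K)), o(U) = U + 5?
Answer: -1128158796864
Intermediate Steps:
o(U) = 5 + U
N(K, f) = (5 + f)*(19 + K)*(K + f) (N(K, f) = (5 + f)*((K + 19)*(f + K)) = (5 + f)*((19 + K)*(K + f)) = (5 + f)*(19 + K)*(K + f))
u(C) = 4*C² (u(C) = (2*C)*(2*C) = 4*C²)
(-36974 + u(-218))*(N(-182, -144) + 18470) = (-36974 + 4*(-218)²)*((5 - 144)*((-182)² + 19*(-182) + 19*(-144) - 182*(-144)) + 18470) = (-36974 + 4*47524)*(-139*(33124 - 3458 - 2736 + 26208) + 18470) = (-36974 + 190096)*(-139*53138 + 18470) = 153122*(-7386182 + 18470) = 153122*(-7367712) = -1128158796864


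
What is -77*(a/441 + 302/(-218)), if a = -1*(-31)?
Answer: 695332/6867 ≈ 101.26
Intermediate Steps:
a = 31
-77*(a/441 + 302/(-218)) = -77*(31/441 + 302/(-218)) = -77*(31*(1/441) + 302*(-1/218)) = -77*(31/441 - 151/109) = -77*(-63212/48069) = 695332/6867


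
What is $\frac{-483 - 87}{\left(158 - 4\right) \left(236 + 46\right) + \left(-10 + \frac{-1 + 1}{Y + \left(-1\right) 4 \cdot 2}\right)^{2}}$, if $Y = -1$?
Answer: $- \frac{285}{21764} \approx -0.013095$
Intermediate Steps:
$\frac{-483 - 87}{\left(158 - 4\right) \left(236 + 46\right) + \left(-10 + \frac{-1 + 1}{Y + \left(-1\right) 4 \cdot 2}\right)^{2}} = \frac{-483 - 87}{\left(158 - 4\right) \left(236 + 46\right) + \left(-10 + \frac{-1 + 1}{-1 + \left(-1\right) 4 \cdot 2}\right)^{2}} = - \frac{570}{154 \cdot 282 + \left(-10 + \frac{0}{-1 - 8}\right)^{2}} = - \frac{570}{43428 + \left(-10 + \frac{0}{-1 - 8}\right)^{2}} = - \frac{570}{43428 + \left(-10 + \frac{0}{-9}\right)^{2}} = - \frac{570}{43428 + \left(-10 + 0 \left(- \frac{1}{9}\right)\right)^{2}} = - \frac{570}{43428 + \left(-10 + 0\right)^{2}} = - \frac{570}{43428 + \left(-10\right)^{2}} = - \frac{570}{43428 + 100} = - \frac{570}{43528} = \left(-570\right) \frac{1}{43528} = - \frac{285}{21764}$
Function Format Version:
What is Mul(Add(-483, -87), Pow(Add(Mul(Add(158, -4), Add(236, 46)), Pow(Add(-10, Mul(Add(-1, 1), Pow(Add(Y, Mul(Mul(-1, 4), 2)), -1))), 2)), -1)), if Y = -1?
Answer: Rational(-285, 21764) ≈ -0.013095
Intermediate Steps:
Mul(Add(-483, -87), Pow(Add(Mul(Add(158, -4), Add(236, 46)), Pow(Add(-10, Mul(Add(-1, 1), Pow(Add(Y, Mul(Mul(-1, 4), 2)), -1))), 2)), -1)) = Mul(Add(-483, -87), Pow(Add(Mul(Add(158, -4), Add(236, 46)), Pow(Add(-10, Mul(Add(-1, 1), Pow(Add(-1, Mul(Mul(-1, 4), 2)), -1))), 2)), -1)) = Mul(-570, Pow(Add(Mul(154, 282), Pow(Add(-10, Mul(0, Pow(Add(-1, Mul(-4, 2)), -1))), 2)), -1)) = Mul(-570, Pow(Add(43428, Pow(Add(-10, Mul(0, Pow(Add(-1, -8), -1))), 2)), -1)) = Mul(-570, Pow(Add(43428, Pow(Add(-10, Mul(0, Pow(-9, -1))), 2)), -1)) = Mul(-570, Pow(Add(43428, Pow(Add(-10, Mul(0, Rational(-1, 9))), 2)), -1)) = Mul(-570, Pow(Add(43428, Pow(Add(-10, 0), 2)), -1)) = Mul(-570, Pow(Add(43428, Pow(-10, 2)), -1)) = Mul(-570, Pow(Add(43428, 100), -1)) = Mul(-570, Pow(43528, -1)) = Mul(-570, Rational(1, 43528)) = Rational(-285, 21764)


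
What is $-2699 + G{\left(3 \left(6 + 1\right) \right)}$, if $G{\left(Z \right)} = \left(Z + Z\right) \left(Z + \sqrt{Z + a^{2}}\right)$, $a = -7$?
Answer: $-1817 + 42 \sqrt{70} \approx -1465.6$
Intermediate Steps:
$G{\left(Z \right)} = 2 Z \left(Z + \sqrt{49 + Z}\right)$ ($G{\left(Z \right)} = \left(Z + Z\right) \left(Z + \sqrt{Z + \left(-7\right)^{2}}\right) = 2 Z \left(Z + \sqrt{Z + 49}\right) = 2 Z \left(Z + \sqrt{49 + Z}\right)$)
$-2699 + G{\left(3 \left(6 + 1\right) \right)} = -2699 + 2 \cdot 3 \left(6 + 1\right) \left(3 \left(6 + 1\right) + \sqrt{49 + 3 \left(6 + 1\right)}\right) = -2699 + 2 \cdot 3 \cdot 7 \left(3 \cdot 7 + \sqrt{49 + 3 \cdot 7}\right) = -2699 + 2 \cdot 21 \left(21 + \sqrt{49 + 21}\right) = -2699 + 2 \cdot 21 \left(21 + \sqrt{70}\right) = -2699 + \left(882 + 42 \sqrt{70}\right) = -1817 + 42 \sqrt{70}$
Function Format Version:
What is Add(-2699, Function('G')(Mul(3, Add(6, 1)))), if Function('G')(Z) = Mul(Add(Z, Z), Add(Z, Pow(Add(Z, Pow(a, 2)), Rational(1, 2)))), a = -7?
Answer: Add(-1817, Mul(42, Pow(70, Rational(1, 2)))) ≈ -1465.6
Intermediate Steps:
Function('G')(Z) = Mul(2, Z, Add(Z, Pow(Add(49, Z), Rational(1, 2)))) (Function('G')(Z) = Mul(Add(Z, Z), Add(Z, Pow(Add(Z, Pow(-7, 2)), Rational(1, 2)))) = Mul(Mul(2, Z), Add(Z, Pow(Add(Z, 49), Rational(1, 2)))) = Mul(Mul(2, Z), Add(Z, Pow(Add(49, Z), Rational(1, 2)))) = Mul(2, Z, Add(Z, Pow(Add(49, Z), Rational(1, 2)))))
Add(-2699, Function('G')(Mul(3, Add(6, 1)))) = Add(-2699, Mul(2, Mul(3, Add(6, 1)), Add(Mul(3, Add(6, 1)), Pow(Add(49, Mul(3, Add(6, 1))), Rational(1, 2))))) = Add(-2699, Mul(2, Mul(3, 7), Add(Mul(3, 7), Pow(Add(49, Mul(3, 7)), Rational(1, 2))))) = Add(-2699, Mul(2, 21, Add(21, Pow(Add(49, 21), Rational(1, 2))))) = Add(-2699, Mul(2, 21, Add(21, Pow(70, Rational(1, 2))))) = Add(-2699, Add(882, Mul(42, Pow(70, Rational(1, 2))))) = Add(-1817, Mul(42, Pow(70, Rational(1, 2))))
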